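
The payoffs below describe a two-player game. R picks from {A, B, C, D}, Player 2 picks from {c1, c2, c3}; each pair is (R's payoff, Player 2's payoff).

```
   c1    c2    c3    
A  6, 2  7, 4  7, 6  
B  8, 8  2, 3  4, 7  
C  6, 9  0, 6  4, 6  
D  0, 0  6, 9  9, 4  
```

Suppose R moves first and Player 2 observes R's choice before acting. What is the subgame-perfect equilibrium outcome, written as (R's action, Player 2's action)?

(B, c1)

Player 2 best-responds to each possible R move:
- A: BR = c3, leader payoff 7.
- B: BR = c1, leader payoff 8.
- C: BR = c1, leader payoff 6.
- D: BR = c2, leader payoff 6.
R's induced payoffs are 7, 8, 6, 6, so R commits to B. Subgame-perfect outcome: (B, c1) with payoffs (8, 8).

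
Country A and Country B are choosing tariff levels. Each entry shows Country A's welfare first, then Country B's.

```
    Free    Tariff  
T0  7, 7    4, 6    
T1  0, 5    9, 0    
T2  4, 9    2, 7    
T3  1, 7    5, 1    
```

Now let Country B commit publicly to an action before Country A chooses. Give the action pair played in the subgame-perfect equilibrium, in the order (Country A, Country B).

Work backward from Country A's decision.
- Free: BR = T0, leader payoff 7.
- Tariff: BR = T1, leader payoff 0.
Maximizing over 7, 0, Country B chooses Free. Subgame-perfect outcome: (T0, Free) with payoffs (7, 7).

(T0, Free)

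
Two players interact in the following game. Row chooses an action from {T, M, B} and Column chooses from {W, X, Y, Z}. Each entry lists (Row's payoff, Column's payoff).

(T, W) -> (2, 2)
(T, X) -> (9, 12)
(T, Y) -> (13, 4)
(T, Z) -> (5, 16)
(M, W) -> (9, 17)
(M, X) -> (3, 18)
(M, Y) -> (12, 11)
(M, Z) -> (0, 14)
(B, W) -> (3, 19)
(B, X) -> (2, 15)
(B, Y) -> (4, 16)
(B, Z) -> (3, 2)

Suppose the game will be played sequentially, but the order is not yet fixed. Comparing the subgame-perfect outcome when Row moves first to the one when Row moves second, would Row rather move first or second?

If Row leads: Column's best replies are T→Z, M→X, B→W; Row's induced payoffs 5, 3, 3; outcome (T, Z), payoffs (5, 16).
If Column leads: Row's best replies are W→M, X→T, Y→T, Z→T; Column's induced payoffs 17, 12, 4, 16; outcome (M, W), payoffs (9, 17).
Row gets 5 moving first and 9 moving second, so Row prefers to move second.

second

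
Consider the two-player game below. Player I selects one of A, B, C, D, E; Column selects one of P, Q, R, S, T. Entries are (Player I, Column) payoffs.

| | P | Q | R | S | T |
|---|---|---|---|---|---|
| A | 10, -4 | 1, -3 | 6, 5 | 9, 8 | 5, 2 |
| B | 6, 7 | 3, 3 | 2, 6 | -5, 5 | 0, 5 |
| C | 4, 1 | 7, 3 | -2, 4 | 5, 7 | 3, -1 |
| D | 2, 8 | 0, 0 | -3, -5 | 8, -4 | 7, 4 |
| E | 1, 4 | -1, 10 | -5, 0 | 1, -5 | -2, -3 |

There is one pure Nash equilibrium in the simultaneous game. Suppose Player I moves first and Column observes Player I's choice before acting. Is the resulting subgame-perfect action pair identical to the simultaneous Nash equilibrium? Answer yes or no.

Backward induction with Player I moving first.
- A: BR = S, leader payoff 9.
- B: BR = P, leader payoff 6.
- C: BR = S, leader payoff 5.
- D: BR = P, leader payoff 2.
- E: BR = Q, leader payoff -1.
Among 9, 6, 5, 2, -1, the best is 9 at A. Subgame-perfect outcome: (A, S) with payoffs (9, 8).
Under simultaneous play:
Player I's best replies: P→A; Q→C; R→A; S→A; T→D.
Column's best replies: A→S; B→P; C→S; D→P; E→Q.
Only (A, S) has each player best-responding; Nash payoffs (9, 8).
Sequential outcome (A, S) coincides with the Nash profile (A, S).

yes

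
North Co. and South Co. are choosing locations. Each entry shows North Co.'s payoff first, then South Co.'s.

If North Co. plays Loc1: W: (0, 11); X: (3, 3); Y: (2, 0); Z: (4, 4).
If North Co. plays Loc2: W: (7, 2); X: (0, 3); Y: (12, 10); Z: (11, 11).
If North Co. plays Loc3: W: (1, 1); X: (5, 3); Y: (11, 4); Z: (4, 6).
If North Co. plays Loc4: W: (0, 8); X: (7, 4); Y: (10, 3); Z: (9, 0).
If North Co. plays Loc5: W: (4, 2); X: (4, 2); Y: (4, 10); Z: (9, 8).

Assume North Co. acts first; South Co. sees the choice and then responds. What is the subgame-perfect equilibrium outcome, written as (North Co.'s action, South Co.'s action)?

South Co. best-responds to each possible North Co. move:
- Loc1: BR = W, leader payoff 0.
- Loc2: BR = Z, leader payoff 11.
- Loc3: BR = Z, leader payoff 4.
- Loc4: BR = W, leader payoff 0.
- Loc5: BR = Y, leader payoff 4.
Maximizing over 0, 11, 4, 0, 4, North Co. chooses Loc2. Subgame-perfect outcome: (Loc2, Z) with payoffs (11, 11).

(Loc2, Z)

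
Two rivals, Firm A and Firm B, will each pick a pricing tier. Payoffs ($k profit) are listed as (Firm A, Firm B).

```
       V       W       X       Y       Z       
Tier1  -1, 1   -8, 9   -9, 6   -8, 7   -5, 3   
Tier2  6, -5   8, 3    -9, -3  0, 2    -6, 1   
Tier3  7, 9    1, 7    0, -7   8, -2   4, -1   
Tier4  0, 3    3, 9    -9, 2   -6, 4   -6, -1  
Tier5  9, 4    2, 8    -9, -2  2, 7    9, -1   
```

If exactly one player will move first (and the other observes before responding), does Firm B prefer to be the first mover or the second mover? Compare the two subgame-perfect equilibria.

first

If Firm A leads: Firm B's best replies are Tier1→W, Tier2→W, Tier3→V, Tier4→W, Tier5→W; Firm A's induced payoffs -8, 8, 7, 3, 2; outcome (Tier2, W), payoffs (8, 3).
If Firm B leads: Firm A's best replies are V→Tier5, W→Tier2, X→Tier3, Y→Tier3, Z→Tier5; Firm B's induced payoffs 4, 3, -7, -2, -1; outcome (Tier5, V), payoffs (9, 4).
Firm B gets 4 moving first and 3 moving second, so Firm B prefers to move first.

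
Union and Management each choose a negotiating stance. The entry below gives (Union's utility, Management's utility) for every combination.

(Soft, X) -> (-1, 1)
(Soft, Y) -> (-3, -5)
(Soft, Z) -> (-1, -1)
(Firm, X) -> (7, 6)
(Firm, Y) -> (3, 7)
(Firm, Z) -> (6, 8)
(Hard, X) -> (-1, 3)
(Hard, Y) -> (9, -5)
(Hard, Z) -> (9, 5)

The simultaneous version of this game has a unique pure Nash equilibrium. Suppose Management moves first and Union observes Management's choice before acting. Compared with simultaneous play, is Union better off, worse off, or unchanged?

Backward induction with Management moving first.
- X: BR = Firm, leader payoff 6.
- Y: BR = Hard, leader payoff -5.
- Z: BR = Hard, leader payoff 5.
Maximizing over 6, -5, 5, Management chooses X. Subgame-perfect outcome: (Firm, X) with payoffs (7, 6).
For the simultaneous game, intersect best replies.
Union's best replies: X→Firm; Y→Hard; Z→Hard.
Management's best replies: Soft→X; Firm→Z; Hard→Z.
The unique mutual best reply is (Hard, Z), giving (9, 5).
Union earns 7 sequentially versus 9 at the Nash outcome: worse off.

worse off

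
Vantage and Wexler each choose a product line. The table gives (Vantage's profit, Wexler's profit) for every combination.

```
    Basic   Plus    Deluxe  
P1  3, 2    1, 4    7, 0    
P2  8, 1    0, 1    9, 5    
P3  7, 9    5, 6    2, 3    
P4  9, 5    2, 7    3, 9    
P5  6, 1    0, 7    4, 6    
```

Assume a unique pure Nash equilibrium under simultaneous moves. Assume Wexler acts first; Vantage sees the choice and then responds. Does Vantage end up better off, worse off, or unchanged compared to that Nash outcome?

worse off

Work backward from Vantage's decision.
- Basic: BR = P4, leader payoff 5.
- Plus: BR = P3, leader payoff 6.
- Deluxe: BR = P2, leader payoff 5.
Maximizing over 5, 6, 5, Wexler chooses Plus. Subgame-perfect outcome: (P3, Plus) with payoffs (5, 6).
Now find the simultaneous Nash equilibrium.
Vantage's best replies: Basic→P4; Plus→P3; Deluxe→P2.
Wexler's best replies: P1→Plus; P2→Deluxe; P3→Basic; P4→Deluxe; P5→Plus.
The unique mutual best reply is (P2, Deluxe), giving (9, 5).
Vantage earns 5 sequentially versus 9 at the Nash outcome: worse off.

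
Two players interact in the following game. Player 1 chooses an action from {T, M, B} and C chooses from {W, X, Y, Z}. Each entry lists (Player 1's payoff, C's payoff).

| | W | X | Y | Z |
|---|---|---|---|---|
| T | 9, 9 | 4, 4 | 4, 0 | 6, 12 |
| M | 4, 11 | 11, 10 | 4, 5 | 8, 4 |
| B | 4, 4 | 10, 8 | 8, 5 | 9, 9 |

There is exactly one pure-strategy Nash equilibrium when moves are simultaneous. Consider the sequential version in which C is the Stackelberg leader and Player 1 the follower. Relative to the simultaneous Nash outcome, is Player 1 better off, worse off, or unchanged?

better off

Work backward from Player 1's decision.
- W: Player 1 compares 9, 4, 4 and picks T; C would get 9.
- X: Player 1 compares 4, 11, 10 and picks M; C would get 10.
- Y: Player 1 compares 4, 4, 8 and picks B; C would get 5.
- Z: Player 1 compares 6, 8, 9 and picks B; C would get 9.
C's induced payoffs are 9, 10, 5, 9, so C commits to X. Subgame-perfect outcome: (M, X) with payoffs (11, 10).
For the simultaneous game, intersect best replies.
Player 1's best replies: W→T; X→M; Y→B; Z→B.
C's best replies: T→Z; M→W; B→Z.
Only (B, Z) has each player best-responding; Nash payoffs (9, 9).
Player 1 earns 11 sequentially versus 9 at the Nash outcome: better off.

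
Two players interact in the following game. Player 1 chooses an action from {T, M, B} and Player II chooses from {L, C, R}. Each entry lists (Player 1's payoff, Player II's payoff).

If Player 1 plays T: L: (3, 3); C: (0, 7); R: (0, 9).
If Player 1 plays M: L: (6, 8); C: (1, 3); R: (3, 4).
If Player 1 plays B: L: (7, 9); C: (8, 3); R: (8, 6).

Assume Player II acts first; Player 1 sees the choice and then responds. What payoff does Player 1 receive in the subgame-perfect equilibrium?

7

Backward induction with Player II moving first.
- L: Player 1 compares 3, 6, 7 and picks B; Player II would get 9.
- C: Player 1 compares 0, 1, 8 and picks B; Player II would get 3.
- R: Player 1 compares 0, 3, 8 and picks B; Player II would get 6.
Player II's induced payoffs are 9, 3, 6, so Player II commits to L. Subgame-perfect outcome: (B, L) with payoffs (7, 9).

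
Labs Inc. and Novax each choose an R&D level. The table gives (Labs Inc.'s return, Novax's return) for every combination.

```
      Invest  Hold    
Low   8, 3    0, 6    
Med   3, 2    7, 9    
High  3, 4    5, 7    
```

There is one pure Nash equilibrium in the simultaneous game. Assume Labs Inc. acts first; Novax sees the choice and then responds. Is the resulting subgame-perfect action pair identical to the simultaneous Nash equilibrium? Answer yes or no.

yes

Work backward from Novax's decision.
- Low → Novax plays Hold (best of 3, 6); Labs Inc. gets 0.
- Med → Novax plays Hold (best of 2, 9); Labs Inc. gets 7.
- High → Novax plays Hold (best of 4, 7); Labs Inc. gets 5.
Among 0, 7, 5, the best is 7 at Med. Subgame-perfect outcome: (Med, Hold) with payoffs (7, 9).
Now find the simultaneous Nash equilibrium.
Labs Inc.'s best replies: Invest→Low; Hold→Med.
Novax's best replies: Low→Hold; Med→Hold; High→Hold.
The unique mutual best reply is (Med, Hold), giving (7, 9).
Sequential outcome (Med, Hold) coincides with the Nash profile (Med, Hold).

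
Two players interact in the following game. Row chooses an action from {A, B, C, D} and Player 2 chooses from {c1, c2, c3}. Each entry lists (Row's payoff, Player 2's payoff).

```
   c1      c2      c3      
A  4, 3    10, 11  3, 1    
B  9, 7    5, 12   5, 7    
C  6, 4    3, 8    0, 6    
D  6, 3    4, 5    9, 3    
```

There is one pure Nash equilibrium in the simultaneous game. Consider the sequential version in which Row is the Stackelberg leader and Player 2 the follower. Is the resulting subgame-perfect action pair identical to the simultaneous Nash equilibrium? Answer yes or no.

Player 2 best-responds to each possible Row move:
- A: BR = c2, leader payoff 10.
- B: BR = c2, leader payoff 5.
- C: BR = c2, leader payoff 3.
- D: BR = c2, leader payoff 4.
Maximizing over 10, 5, 3, 4, Row chooses A. Subgame-perfect outcome: (A, c2) with payoffs (10, 11).
Under simultaneous play:
Row's best replies: c1→B; c2→A; c3→D.
Player 2's best replies: A→c2; B→c2; C→c2; D→c2.
The unique mutual best reply is (A, c2), giving (10, 11).
Sequential outcome (A, c2) coincides with the Nash profile (A, c2).

yes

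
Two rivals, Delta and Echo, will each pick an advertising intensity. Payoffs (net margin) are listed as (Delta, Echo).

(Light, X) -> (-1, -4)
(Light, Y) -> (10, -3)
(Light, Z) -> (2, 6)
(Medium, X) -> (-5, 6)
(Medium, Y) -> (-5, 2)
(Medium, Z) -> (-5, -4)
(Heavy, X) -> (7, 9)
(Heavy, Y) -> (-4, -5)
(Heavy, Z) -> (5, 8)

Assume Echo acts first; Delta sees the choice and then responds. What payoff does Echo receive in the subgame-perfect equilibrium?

9

Work backward from Delta's decision.
- X: Delta compares -1, -5, 7 and picks Heavy; Echo would get 9.
- Y: Delta compares 10, -5, -4 and picks Light; Echo would get -3.
- Z: Delta compares 2, -5, 5 and picks Heavy; Echo would get 8.
Echo's induced payoffs are 9, -3, 8, so Echo commits to X. Subgame-perfect outcome: (Heavy, X) with payoffs (7, 9).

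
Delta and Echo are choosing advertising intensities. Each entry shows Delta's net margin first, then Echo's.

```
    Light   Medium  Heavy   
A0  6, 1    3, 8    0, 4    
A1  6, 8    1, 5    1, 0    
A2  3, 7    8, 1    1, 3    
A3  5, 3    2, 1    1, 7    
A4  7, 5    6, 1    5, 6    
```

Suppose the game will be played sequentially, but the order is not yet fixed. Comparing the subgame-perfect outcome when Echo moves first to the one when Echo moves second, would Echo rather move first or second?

second

If Delta leads: Echo's best replies are A0→Medium, A1→Light, A2→Light, A3→Heavy, A4→Heavy; Delta's induced payoffs 3, 6, 3, 1, 5; outcome (A1, Light), payoffs (6, 8).
If Echo leads: Delta's best replies are Light→A4, Medium→A2, Heavy→A4; Echo's induced payoffs 5, 1, 6; outcome (A4, Heavy), payoffs (5, 6).
Echo gets 6 moving first and 8 moving second, so Echo prefers to move second.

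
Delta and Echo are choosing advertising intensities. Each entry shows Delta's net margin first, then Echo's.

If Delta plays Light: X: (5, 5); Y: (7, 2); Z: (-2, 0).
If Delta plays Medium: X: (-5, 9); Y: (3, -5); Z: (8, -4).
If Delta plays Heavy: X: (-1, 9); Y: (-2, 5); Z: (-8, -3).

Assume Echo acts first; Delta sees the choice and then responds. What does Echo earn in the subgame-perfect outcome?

5

Backward induction with Echo moving first.
- X → Delta plays Light (best of 5, -5, -1); Echo gets 5.
- Y → Delta plays Light (best of 7, 3, -2); Echo gets 2.
- Z → Delta plays Medium (best of -2, 8, -8); Echo gets -4.
Maximizing over 5, 2, -4, Echo chooses X. Subgame-perfect outcome: (Light, X) with payoffs (5, 5).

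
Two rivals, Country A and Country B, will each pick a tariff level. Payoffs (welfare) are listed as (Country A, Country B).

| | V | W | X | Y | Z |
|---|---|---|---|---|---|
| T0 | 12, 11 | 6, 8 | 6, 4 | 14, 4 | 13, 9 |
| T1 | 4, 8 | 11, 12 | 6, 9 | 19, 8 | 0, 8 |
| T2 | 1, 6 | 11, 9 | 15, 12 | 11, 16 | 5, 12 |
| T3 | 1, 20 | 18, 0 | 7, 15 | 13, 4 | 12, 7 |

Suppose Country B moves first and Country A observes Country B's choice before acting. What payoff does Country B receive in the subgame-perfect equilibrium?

Solve by backward induction (Country B leads).
- V: Country A compares 12, 4, 1, 1 and picks T0; Country B would get 11.
- W: Country A compares 6, 11, 11, 18 and picks T3; Country B would get 0.
- X: Country A compares 6, 6, 15, 7 and picks T2; Country B would get 12.
- Y: Country A compares 14, 19, 11, 13 and picks T1; Country B would get 8.
- Z: Country A compares 13, 0, 5, 12 and picks T0; Country B would get 9.
Among 11, 0, 12, 8, 9, the best is 12 at X. Subgame-perfect outcome: (T2, X) with payoffs (15, 12).

12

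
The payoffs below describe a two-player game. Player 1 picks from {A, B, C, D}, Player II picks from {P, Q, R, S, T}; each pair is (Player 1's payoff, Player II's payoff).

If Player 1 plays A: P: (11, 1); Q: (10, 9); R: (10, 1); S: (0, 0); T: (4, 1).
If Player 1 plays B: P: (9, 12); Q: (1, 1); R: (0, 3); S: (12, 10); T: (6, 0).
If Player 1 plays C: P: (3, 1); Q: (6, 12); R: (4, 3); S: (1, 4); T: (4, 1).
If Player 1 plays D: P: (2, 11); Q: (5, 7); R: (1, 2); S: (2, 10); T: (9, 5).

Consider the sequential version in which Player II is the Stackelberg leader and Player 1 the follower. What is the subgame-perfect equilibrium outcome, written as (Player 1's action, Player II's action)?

(B, S)

Solve by backward induction (Player II leads).
- P → Player 1 plays A (best of 11, 9, 3, 2); Player II gets 1.
- Q → Player 1 plays A (best of 10, 1, 6, 5); Player II gets 9.
- R → Player 1 plays A (best of 10, 0, 4, 1); Player II gets 1.
- S → Player 1 plays B (best of 0, 12, 1, 2); Player II gets 10.
- T → Player 1 plays D (best of 4, 6, 4, 9); Player II gets 5.
Maximizing over 1, 9, 1, 10, 5, Player II chooses S. Subgame-perfect outcome: (B, S) with payoffs (12, 10).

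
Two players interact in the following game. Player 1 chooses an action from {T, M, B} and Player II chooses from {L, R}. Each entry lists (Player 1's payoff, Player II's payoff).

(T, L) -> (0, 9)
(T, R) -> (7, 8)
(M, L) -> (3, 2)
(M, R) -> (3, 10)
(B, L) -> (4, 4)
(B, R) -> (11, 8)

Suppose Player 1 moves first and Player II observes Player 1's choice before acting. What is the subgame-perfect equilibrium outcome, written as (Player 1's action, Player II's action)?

Backward induction with Player 1 moving first.
- T → Player II plays L (best of 9, 8); Player 1 gets 0.
- M → Player II plays R (best of 2, 10); Player 1 gets 3.
- B → Player II plays R (best of 4, 8); Player 1 gets 11.
Maximizing over 0, 3, 11, Player 1 chooses B. Subgame-perfect outcome: (B, R) with payoffs (11, 8).

(B, R)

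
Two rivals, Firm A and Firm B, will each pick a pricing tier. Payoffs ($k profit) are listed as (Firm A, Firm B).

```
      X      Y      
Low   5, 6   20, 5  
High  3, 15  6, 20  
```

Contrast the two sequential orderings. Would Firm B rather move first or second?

second

If Firm A leads: Firm B's best replies are Low→X, High→Y; Firm A's induced payoffs 5, 6; outcome (High, Y), payoffs (6, 20).
If Firm B leads: Firm A's best replies are X→Low, Y→Low; Firm B's induced payoffs 6, 5; outcome (Low, X), payoffs (5, 6).
Firm B gets 6 moving first and 20 moving second, so Firm B prefers to move second.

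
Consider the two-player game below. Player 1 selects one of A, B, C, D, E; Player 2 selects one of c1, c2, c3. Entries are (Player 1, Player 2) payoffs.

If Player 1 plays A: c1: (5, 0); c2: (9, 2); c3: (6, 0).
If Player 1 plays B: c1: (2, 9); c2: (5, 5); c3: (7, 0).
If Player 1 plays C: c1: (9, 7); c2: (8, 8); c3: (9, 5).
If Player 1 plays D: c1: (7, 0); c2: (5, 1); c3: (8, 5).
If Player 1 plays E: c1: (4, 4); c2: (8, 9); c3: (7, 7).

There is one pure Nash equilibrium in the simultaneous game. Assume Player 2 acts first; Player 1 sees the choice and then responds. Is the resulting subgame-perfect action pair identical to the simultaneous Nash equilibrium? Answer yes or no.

Solve by backward induction (Player 2 leads).
- c1 → Player 1 plays C (best of 5, 2, 9, 7, 4); Player 2 gets 7.
- c2 → Player 1 plays A (best of 9, 5, 8, 5, 8); Player 2 gets 2.
- c3 → Player 1 plays C (best of 6, 7, 9, 8, 7); Player 2 gets 5.
Among 7, 2, 5, the best is 7 at c1. Subgame-perfect outcome: (C, c1) with payoffs (9, 7).
For the simultaneous game, intersect best replies.
Player 1's best replies: c1→C; c2→A; c3→C.
Player 2's best replies: A→c2; B→c1; C→c2; D→c3; E→c2.
The unique mutual best reply is (A, c2), giving (9, 2).
Sequential outcome (C, c1) differs from the Nash profile (A, c2).

no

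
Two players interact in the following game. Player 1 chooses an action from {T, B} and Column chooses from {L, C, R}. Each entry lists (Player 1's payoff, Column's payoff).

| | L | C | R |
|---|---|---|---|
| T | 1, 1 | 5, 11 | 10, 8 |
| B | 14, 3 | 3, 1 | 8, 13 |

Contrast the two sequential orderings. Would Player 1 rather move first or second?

first

If Player 1 leads: Column's best replies are T→C, B→R; Player 1's induced payoffs 5, 8; outcome (B, R), payoffs (8, 13).
If Column leads: Player 1's best replies are L→B, C→T, R→T; Column's induced payoffs 3, 11, 8; outcome (T, C), payoffs (5, 11).
Player 1 gets 8 moving first and 5 moving second, so Player 1 prefers to move first.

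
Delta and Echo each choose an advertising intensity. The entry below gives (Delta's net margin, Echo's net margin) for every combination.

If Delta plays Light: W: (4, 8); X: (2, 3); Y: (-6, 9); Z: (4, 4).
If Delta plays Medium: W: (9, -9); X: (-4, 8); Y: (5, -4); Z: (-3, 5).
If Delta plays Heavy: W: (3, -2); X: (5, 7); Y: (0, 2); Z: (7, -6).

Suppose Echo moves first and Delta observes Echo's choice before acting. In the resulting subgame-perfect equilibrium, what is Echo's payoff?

7

Work backward from Delta's decision.
- W: Delta compares 4, 9, 3 and picks Medium; Echo would get -9.
- X: Delta compares 2, -4, 5 and picks Heavy; Echo would get 7.
- Y: Delta compares -6, 5, 0 and picks Medium; Echo would get -4.
- Z: Delta compares 4, -3, 7 and picks Heavy; Echo would get -6.
Maximizing over -9, 7, -4, -6, Echo chooses X. Subgame-perfect outcome: (Heavy, X) with payoffs (5, 7).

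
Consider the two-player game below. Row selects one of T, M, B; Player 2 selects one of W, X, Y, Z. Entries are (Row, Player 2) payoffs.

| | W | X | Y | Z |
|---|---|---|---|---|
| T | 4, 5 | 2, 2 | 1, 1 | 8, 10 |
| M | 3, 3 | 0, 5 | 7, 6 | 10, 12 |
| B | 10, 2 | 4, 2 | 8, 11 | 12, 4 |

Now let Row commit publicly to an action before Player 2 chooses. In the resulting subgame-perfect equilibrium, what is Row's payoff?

Player 2 best-responds to each possible Row move:
- T: Player 2 compares 5, 2, 1, 10 and picks Z; Row would get 8.
- M: Player 2 compares 3, 5, 6, 12 and picks Z; Row would get 10.
- B: Player 2 compares 2, 2, 11, 4 and picks Y; Row would get 8.
Among 8, 10, 8, the best is 10 at M. Subgame-perfect outcome: (M, Z) with payoffs (10, 12).

10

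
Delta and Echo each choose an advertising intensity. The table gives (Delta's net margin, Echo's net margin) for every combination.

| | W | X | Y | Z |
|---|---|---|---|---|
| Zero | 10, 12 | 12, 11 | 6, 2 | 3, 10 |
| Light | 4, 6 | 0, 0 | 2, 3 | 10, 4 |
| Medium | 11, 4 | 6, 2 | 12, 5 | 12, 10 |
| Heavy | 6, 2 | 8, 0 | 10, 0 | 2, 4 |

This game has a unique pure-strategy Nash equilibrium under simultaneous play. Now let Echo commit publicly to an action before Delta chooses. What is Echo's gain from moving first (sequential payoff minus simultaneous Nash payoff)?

Backward induction with Echo moving first.
- W → Delta plays Medium (best of 10, 4, 11, 6); Echo gets 4.
- X → Delta plays Zero (best of 12, 0, 6, 8); Echo gets 11.
- Y → Delta plays Medium (best of 6, 2, 12, 10); Echo gets 5.
- Z → Delta plays Medium (best of 3, 10, 12, 2); Echo gets 10.
Maximizing over 4, 11, 5, 10, Echo chooses X. Subgame-perfect outcome: (Zero, X) with payoffs (12, 11).
Now find the simultaneous Nash equilibrium.
Delta's best replies: W→Medium; X→Zero; Y→Medium; Z→Medium.
Echo's best replies: Zero→W; Light→W; Medium→Z; Heavy→Z.
Only (Medium, Z) has each player best-responding; Nash payoffs (12, 10).
Echo's commitment gain: 11 − 10 = 1.

1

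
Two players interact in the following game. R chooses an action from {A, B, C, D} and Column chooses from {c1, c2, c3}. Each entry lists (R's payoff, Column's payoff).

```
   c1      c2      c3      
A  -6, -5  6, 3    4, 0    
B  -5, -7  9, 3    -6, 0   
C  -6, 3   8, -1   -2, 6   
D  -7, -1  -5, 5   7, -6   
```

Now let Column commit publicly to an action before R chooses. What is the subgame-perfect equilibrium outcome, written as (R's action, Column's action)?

Backward induction with Column moving first.
- c1: R compares -6, -5, -6, -7 and picks B; Column would get -7.
- c2: R compares 6, 9, 8, -5 and picks B; Column would get 3.
- c3: R compares 4, -6, -2, 7 and picks D; Column would get -6.
Among -7, 3, -6, the best is 3 at c2. Subgame-perfect outcome: (B, c2) with payoffs (9, 3).

(B, c2)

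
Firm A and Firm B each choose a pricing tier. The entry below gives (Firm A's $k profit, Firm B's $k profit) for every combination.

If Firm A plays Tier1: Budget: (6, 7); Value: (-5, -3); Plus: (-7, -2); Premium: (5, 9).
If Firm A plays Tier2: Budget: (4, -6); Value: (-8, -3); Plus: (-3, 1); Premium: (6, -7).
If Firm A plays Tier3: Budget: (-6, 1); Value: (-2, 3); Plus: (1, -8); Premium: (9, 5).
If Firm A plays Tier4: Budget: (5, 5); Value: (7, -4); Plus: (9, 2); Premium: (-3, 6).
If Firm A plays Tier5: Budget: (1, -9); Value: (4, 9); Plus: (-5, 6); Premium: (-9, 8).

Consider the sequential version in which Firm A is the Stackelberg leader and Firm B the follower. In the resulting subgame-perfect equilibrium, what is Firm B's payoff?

Firm B best-responds to each possible Firm A move:
- Tier1: Firm B compares 7, -3, -2, 9 and picks Premium; Firm A would get 5.
- Tier2: Firm B compares -6, -3, 1, -7 and picks Plus; Firm A would get -3.
- Tier3: Firm B compares 1, 3, -8, 5 and picks Premium; Firm A would get 9.
- Tier4: Firm B compares 5, -4, 2, 6 and picks Premium; Firm A would get -3.
- Tier5: Firm B compares -9, 9, 6, 8 and picks Value; Firm A would get 4.
Firm A's induced payoffs are 5, -3, 9, -3, 4, so Firm A commits to Tier3. Subgame-perfect outcome: (Tier3, Premium) with payoffs (9, 5).

5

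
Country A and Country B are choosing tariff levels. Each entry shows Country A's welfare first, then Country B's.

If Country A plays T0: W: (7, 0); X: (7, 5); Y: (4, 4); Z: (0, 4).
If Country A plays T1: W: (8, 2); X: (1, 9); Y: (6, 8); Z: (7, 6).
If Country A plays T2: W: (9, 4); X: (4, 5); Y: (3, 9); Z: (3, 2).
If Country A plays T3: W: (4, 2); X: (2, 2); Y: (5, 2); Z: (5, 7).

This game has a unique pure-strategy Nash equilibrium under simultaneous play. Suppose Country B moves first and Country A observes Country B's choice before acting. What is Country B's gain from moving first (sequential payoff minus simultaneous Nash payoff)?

3

Work backward from Country A's decision.
- W: BR = T2, leader payoff 4.
- X: BR = T0, leader payoff 5.
- Y: BR = T1, leader payoff 8.
- Z: BR = T1, leader payoff 6.
Maximizing over 4, 5, 8, 6, Country B chooses Y. Subgame-perfect outcome: (T1, Y) with payoffs (6, 8).
Now find the simultaneous Nash equilibrium.
Country A's best replies: W→T2; X→T0; Y→T1; Z→T1.
Country B's best replies: T0→X; T1→X; T2→Y; T3→Z.
Only (T0, X) has each player best-responding; Nash payoffs (7, 5).
Country B's commitment gain: 8 − 5 = 3.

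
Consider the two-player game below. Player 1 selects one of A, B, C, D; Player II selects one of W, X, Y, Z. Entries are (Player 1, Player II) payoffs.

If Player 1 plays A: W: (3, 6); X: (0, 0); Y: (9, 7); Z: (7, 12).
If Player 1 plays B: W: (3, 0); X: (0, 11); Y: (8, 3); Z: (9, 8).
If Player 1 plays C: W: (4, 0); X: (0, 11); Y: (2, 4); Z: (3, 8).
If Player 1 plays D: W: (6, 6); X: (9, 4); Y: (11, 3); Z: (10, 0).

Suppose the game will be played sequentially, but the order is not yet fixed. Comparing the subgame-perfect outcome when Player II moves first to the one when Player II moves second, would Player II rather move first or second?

second

If Player 1 leads: Player II's best replies are A→Z, B→X, C→X, D→W; Player 1's induced payoffs 7, 0, 0, 6; outcome (A, Z), payoffs (7, 12).
If Player II leads: Player 1's best replies are W→D, X→D, Y→D, Z→D; Player II's induced payoffs 6, 4, 3, 0; outcome (D, W), payoffs (6, 6).
Player II gets 6 moving first and 12 moving second, so Player II prefers to move second.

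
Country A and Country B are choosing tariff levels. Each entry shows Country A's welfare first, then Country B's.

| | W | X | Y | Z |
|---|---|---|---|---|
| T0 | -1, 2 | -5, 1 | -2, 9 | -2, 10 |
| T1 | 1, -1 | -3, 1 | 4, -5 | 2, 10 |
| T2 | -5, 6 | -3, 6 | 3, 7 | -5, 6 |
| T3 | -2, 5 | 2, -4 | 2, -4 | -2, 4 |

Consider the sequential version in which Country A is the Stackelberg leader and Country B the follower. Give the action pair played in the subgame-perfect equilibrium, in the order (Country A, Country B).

Solve by backward induction (Country A leads).
- T0: Country B compares 2, 1, 9, 10 and picks Z; Country A would get -2.
- T1: Country B compares -1, 1, -5, 10 and picks Z; Country A would get 2.
- T2: Country B compares 6, 6, 7, 6 and picks Y; Country A would get 3.
- T3: Country B compares 5, -4, -4, 4 and picks W; Country A would get -2.
Maximizing over -2, 2, 3, -2, Country A chooses T2. Subgame-perfect outcome: (T2, Y) with payoffs (3, 7).

(T2, Y)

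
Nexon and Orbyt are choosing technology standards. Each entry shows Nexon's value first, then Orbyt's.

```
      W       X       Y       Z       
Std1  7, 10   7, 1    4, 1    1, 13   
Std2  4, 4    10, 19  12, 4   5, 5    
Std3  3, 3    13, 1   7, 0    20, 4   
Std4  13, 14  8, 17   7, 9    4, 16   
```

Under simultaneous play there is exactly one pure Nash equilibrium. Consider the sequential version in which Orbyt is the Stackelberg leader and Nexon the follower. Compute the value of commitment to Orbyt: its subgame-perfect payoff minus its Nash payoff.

10

Solve by backward induction (Orbyt leads).
- W: BR = Std4, leader payoff 14.
- X: BR = Std3, leader payoff 1.
- Y: BR = Std2, leader payoff 4.
- Z: BR = Std3, leader payoff 4.
Orbyt's induced payoffs are 14, 1, 4, 4, so Orbyt commits to W. Subgame-perfect outcome: (Std4, W) with payoffs (13, 14).
For the simultaneous game, intersect best replies.
Nexon's best replies: W→Std4; X→Std3; Y→Std2; Z→Std3.
Orbyt's best replies: Std1→Z; Std2→X; Std3→Z; Std4→X.
The unique mutual best reply is (Std3, Z), giving (20, 4).
Orbyt's commitment gain: 14 − 4 = 10.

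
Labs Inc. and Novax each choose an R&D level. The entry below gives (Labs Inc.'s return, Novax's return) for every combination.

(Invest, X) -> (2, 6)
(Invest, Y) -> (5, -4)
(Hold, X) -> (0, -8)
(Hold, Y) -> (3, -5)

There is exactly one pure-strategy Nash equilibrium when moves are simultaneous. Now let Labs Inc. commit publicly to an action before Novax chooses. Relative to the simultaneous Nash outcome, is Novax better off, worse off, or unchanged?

Solve by backward induction (Labs Inc. leads).
- Invest → Novax plays X (best of 6, -4); Labs Inc. gets 2.
- Hold → Novax plays Y (best of -8, -5); Labs Inc. gets 3.
Among 2, 3, the best is 3 at Hold. Subgame-perfect outcome: (Hold, Y) with payoffs (3, -5).
Under simultaneous play:
Labs Inc.'s best replies: X→Invest; Y→Invest.
Novax's best replies: Invest→X; Hold→Y.
The unique mutual best reply is (Invest, X), giving (2, 6).
Novax earns -5 sequentially versus 6 at the Nash outcome: worse off.

worse off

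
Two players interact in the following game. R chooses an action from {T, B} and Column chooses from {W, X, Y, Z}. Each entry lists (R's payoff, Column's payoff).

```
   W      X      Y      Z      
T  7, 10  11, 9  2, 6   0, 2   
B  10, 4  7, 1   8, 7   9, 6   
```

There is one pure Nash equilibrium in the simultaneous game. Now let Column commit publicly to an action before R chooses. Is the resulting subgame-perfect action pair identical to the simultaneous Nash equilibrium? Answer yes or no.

Backward induction with Column moving first.
- W: BR = B, leader payoff 4.
- X: BR = T, leader payoff 9.
- Y: BR = B, leader payoff 7.
- Z: BR = B, leader payoff 6.
Among 4, 9, 7, 6, the best is 9 at X. Subgame-perfect outcome: (T, X) with payoffs (11, 9).
Under simultaneous play:
R's best replies: W→B; X→T; Y→B; Z→B.
Column's best replies: T→W; B→Y.
Only (B, Y) has each player best-responding; Nash payoffs (8, 7).
Sequential outcome (T, X) differs from the Nash profile (B, Y).

no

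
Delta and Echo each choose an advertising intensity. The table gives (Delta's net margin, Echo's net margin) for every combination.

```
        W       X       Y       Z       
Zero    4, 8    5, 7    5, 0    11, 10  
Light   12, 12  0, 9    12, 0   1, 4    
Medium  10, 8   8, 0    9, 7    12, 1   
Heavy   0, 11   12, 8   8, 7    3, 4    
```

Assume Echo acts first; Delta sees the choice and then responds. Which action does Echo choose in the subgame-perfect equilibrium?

Solve by backward induction (Echo leads).
- W: BR = Light, leader payoff 12.
- X: BR = Heavy, leader payoff 8.
- Y: BR = Light, leader payoff 0.
- Z: BR = Medium, leader payoff 1.
Among 12, 8, 0, 1, the best is 12 at W. Subgame-perfect outcome: (Light, W) with payoffs (12, 12).

W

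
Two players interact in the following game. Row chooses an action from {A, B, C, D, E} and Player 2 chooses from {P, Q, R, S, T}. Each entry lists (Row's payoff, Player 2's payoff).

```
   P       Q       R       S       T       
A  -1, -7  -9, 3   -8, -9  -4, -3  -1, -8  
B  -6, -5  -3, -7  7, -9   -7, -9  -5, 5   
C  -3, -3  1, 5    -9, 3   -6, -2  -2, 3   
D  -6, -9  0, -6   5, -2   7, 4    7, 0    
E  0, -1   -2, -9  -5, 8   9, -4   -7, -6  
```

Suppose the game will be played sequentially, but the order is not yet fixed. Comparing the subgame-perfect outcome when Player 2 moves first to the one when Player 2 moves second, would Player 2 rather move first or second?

If Row leads: Player 2's best replies are A→Q, B→T, C→Q, D→S, E→R; Row's induced payoffs -9, -5, 1, 7, -5; outcome (D, S), payoffs (7, 4).
If Player 2 leads: Row's best replies are P→E, Q→C, R→B, S→E, T→D; Player 2's induced payoffs -1, 5, -9, -4, 0; outcome (C, Q), payoffs (1, 5).
Player 2 gets 5 moving first and 4 moving second, so Player 2 prefers to move first.

first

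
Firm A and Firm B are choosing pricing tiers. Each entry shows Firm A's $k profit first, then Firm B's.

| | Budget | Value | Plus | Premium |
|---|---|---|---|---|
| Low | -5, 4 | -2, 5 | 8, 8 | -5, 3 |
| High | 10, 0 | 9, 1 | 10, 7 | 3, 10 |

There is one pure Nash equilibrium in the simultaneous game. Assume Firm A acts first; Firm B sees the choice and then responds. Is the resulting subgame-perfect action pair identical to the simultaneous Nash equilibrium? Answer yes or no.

no

Firm B best-responds to each possible Firm A move:
- Low → Firm B plays Plus (best of 4, 5, 8, 3); Firm A gets 8.
- High → Firm B plays Premium (best of 0, 1, 7, 10); Firm A gets 3.
Among 8, 3, the best is 8 at Low. Subgame-perfect outcome: (Low, Plus) with payoffs (8, 8).
For the simultaneous game, intersect best replies.
Firm A's best replies: Budget→High; Value→High; Plus→High; Premium→High.
Firm B's best replies: Low→Plus; High→Premium.
Only (High, Premium) has each player best-responding; Nash payoffs (3, 10).
Sequential outcome (Low, Plus) differs from the Nash profile (High, Premium).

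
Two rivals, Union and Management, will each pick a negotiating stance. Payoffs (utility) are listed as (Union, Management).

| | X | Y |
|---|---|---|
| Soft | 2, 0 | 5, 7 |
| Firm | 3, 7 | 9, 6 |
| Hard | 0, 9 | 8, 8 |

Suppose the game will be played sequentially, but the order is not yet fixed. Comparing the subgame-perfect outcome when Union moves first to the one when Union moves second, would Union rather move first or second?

first

If Union leads: Management's best replies are Soft→Y, Firm→X, Hard→X; Union's induced payoffs 5, 3, 0; outcome (Soft, Y), payoffs (5, 7).
If Management leads: Union's best replies are X→Firm, Y→Firm; Management's induced payoffs 7, 6; outcome (Firm, X), payoffs (3, 7).
Union gets 5 moving first and 3 moving second, so Union prefers to move first.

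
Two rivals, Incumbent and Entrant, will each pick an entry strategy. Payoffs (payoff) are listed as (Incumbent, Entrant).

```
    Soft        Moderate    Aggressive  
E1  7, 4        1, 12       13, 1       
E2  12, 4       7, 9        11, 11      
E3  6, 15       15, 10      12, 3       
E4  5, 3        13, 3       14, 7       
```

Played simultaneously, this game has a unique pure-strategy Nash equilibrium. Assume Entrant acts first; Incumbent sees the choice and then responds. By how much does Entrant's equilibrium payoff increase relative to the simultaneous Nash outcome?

3

Incumbent best-responds to each possible Entrant move:
- Soft: BR = E2, leader payoff 4.
- Moderate: BR = E3, leader payoff 10.
- Aggressive: BR = E4, leader payoff 7.
Among 4, 10, 7, the best is 10 at Moderate. Subgame-perfect outcome: (E3, Moderate) with payoffs (15, 10).
Now find the simultaneous Nash equilibrium.
Incumbent's best replies: Soft→E2; Moderate→E3; Aggressive→E4.
Entrant's best replies: E1→Moderate; E2→Aggressive; E3→Soft; E4→Aggressive.
Only (E4, Aggressive) has each player best-responding; Nash payoffs (14, 7).
Entrant's commitment gain: 10 − 7 = 3.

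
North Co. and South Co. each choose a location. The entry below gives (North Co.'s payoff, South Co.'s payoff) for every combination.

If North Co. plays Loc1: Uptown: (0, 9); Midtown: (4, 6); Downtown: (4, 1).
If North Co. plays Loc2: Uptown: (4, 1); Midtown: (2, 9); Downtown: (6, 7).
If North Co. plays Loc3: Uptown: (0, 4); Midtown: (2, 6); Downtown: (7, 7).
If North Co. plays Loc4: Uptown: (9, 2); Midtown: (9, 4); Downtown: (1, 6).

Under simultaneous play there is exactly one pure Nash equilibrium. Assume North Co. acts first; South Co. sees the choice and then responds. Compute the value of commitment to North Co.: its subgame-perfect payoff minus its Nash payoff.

Solve by backward induction (North Co. leads).
- Loc1: South Co. compares 9, 6, 1 and picks Uptown; North Co. would get 0.
- Loc2: South Co. compares 1, 9, 7 and picks Midtown; North Co. would get 2.
- Loc3: South Co. compares 4, 6, 7 and picks Downtown; North Co. would get 7.
- Loc4: South Co. compares 2, 4, 6 and picks Downtown; North Co. would get 1.
North Co.'s induced payoffs are 0, 2, 7, 1, so North Co. commits to Loc3. Subgame-perfect outcome: (Loc3, Downtown) with payoffs (7, 7).
Now find the simultaneous Nash equilibrium.
North Co.'s best replies: Uptown→Loc4; Midtown→Loc4; Downtown→Loc3.
South Co.'s best replies: Loc1→Uptown; Loc2→Midtown; Loc3→Downtown; Loc4→Downtown.
The unique mutual best reply is (Loc3, Downtown), giving (7, 7).
North Co.'s commitment gain: 7 − 7 = 0.

0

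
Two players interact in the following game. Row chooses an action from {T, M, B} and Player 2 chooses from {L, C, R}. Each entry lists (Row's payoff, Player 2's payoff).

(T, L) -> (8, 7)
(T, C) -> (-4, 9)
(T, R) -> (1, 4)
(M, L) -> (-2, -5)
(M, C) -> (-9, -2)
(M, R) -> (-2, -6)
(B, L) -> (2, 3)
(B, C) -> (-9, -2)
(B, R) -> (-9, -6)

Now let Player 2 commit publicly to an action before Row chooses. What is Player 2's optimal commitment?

Work backward from Row's decision.
- L: BR = T, leader payoff 7.
- C: BR = T, leader payoff 9.
- R: BR = T, leader payoff 4.
Among 7, 9, 4, the best is 9 at C. Subgame-perfect outcome: (T, C) with payoffs (-4, 9).

C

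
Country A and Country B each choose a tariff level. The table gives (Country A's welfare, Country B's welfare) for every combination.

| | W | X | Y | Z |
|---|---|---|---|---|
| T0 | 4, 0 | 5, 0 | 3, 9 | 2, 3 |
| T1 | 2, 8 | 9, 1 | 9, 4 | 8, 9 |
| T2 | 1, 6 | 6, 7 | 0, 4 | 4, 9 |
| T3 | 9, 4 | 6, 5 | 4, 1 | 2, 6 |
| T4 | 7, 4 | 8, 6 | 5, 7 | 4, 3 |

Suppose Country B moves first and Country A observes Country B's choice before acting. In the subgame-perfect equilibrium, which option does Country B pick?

Solve by backward induction (Country B leads).
- W: BR = T3, leader payoff 4.
- X: BR = T1, leader payoff 1.
- Y: BR = T1, leader payoff 4.
- Z: BR = T1, leader payoff 9.
Country B's induced payoffs are 4, 1, 4, 9, so Country B commits to Z. Subgame-perfect outcome: (T1, Z) with payoffs (8, 9).

Z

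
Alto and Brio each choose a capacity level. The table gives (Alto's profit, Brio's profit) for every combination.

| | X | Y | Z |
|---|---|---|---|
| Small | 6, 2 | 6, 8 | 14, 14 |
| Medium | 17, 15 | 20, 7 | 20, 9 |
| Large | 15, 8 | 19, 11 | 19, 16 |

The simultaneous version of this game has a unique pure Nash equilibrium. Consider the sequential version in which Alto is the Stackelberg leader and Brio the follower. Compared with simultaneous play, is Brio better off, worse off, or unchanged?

Backward induction with Alto moving first.
- Small: Brio compares 2, 8, 14 and picks Z; Alto would get 14.
- Medium: Brio compares 15, 7, 9 and picks X; Alto would get 17.
- Large: Brio compares 8, 11, 16 and picks Z; Alto would get 19.
Among 14, 17, 19, the best is 19 at Large. Subgame-perfect outcome: (Large, Z) with payoffs (19, 16).
For the simultaneous game, intersect best replies.
Alto's best replies: X→Medium; Y→Medium; Z→Medium.
Brio's best replies: Small→Z; Medium→X; Large→Z.
The unique mutual best reply is (Medium, X), giving (17, 15).
Brio earns 16 sequentially versus 15 at the Nash outcome: better off.

better off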